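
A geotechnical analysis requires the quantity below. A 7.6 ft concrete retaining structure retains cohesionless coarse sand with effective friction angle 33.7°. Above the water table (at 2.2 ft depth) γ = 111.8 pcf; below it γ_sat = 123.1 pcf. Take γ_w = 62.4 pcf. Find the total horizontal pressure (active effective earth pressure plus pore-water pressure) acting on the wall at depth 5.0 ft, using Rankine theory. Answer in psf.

294 psf

K_a = (1 − sin φ)/(1 + sin φ) = 0.2863.
γ' = 123.1 − 62.4 = 60.70 pcf.
Effective vertical stress at 5.0 ft: σ'_v = 111.8×2.2 + 60.70×2.80 = 415.9 psf.
σ'_h = K_a σ'_v = 0.2863 × 415.9 = 119.1 psf; u = γ_w × 2.80 = 174.7 psf.
Total σ_h = 119.1 + 174.7 = 293.8 psf.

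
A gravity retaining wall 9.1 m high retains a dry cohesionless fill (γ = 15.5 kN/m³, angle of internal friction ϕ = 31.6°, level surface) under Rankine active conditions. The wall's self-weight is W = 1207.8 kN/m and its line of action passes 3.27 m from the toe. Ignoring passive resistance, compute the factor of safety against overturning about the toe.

6.50

K_a = tan²(45° − 31.6°/2) = 0.3123.
P_a = ½K_aγH² = 0.5×0.3123×15.5×9.1² = 200.5 kN/m, acting at H/3 = 3.033 m above the base.
Overturning moment M_o = P_a × H/3 = 200.5 × 3.033 = 608.1.
Resisting moment M_r = W × 3.27 = 1207.8 × 3.27 = 3950.
FS_overturning = M_r/M_o = 3950/608.1 = 6.495.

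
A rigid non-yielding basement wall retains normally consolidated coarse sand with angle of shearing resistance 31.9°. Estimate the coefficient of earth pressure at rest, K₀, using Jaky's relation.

K₀ = 1 − sin φ' = 1 − sin 31.9° = 0.4716.

0.472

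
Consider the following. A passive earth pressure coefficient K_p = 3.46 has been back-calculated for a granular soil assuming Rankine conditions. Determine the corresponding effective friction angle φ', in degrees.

K_p = (1+sin φ)/(1−sin φ) ⇒ sin φ = (K_p − 1)/(K_p + 1) = 0.5516.
φ = arcsin(0.5516) = 33.47°.

33.5°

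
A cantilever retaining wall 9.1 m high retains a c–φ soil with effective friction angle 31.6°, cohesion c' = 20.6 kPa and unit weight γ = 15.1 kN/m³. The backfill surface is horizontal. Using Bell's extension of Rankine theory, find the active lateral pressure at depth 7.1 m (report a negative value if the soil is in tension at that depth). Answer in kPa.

K_a = (1 − sin φ)/(1 + sin φ) = 0.3123.
σ_a = K_a γ z − 2c√K_a = 0.3123×15.1×7.1 − 2×20.6×0.5589 = 10.46 kPa.

10.5 kPa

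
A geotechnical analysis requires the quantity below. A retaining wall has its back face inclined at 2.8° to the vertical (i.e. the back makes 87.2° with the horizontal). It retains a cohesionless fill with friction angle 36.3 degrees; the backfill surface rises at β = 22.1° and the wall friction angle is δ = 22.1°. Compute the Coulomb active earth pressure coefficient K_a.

K_a = sin²(α+φ) / [sin²α · sin(α−δ) · (1 + √{sin(φ+δ)sin(φ−β) / (sin(α−δ)sin(α+β))})²].
With α = 87.2°, φ = 36.3°, δ = 22.1°, β = 22.1°: K_a = 0.3443.

0.344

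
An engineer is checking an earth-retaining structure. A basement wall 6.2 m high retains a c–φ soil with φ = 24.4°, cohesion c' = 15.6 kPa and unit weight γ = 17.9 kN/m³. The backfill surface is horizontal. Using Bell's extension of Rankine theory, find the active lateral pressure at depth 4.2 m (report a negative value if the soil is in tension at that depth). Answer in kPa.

11.1 kPa

K_a = (1 − sin φ)/(1 + sin φ) = 0.4153.
σ_a = K_a γ z − 2c√K_a = 0.4153×17.9×4.2 − 2×15.6×0.6445 = 11.12 kPa.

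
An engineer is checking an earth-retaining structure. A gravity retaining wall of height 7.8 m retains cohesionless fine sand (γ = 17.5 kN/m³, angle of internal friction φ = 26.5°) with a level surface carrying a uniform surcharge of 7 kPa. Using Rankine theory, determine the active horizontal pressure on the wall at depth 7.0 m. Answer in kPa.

49.6 kPa

K_a = (1 − sin φ)/(1 + sin φ) = 0.3829.
σ_v = γz + q = 17.5 × 7.0 + 7 = 129.5 kPa.
σ_h = K_a σ_v = 0.3829 × 129.5 = 49.59 kPa.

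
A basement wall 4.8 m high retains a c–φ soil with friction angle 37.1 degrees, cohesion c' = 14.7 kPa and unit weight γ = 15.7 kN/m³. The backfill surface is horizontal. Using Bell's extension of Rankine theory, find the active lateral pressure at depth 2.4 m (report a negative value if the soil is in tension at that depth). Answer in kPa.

K_a = (1 − sin φ)/(1 + sin φ) = 0.2475.
σ_a = K_a γ z − 2c√K_a = 0.2475×15.7×2.4 − 2×14.7×0.4975 = -5.301 kPa.

-5.30 kPa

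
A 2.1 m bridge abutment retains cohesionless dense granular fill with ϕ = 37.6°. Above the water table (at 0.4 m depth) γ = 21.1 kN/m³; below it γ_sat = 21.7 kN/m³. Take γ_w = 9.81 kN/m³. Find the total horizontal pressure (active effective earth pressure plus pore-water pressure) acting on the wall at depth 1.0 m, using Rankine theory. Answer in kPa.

K_a = (1 − sin φ)/(1 + sin φ) = 0.2421.
γ' = 21.7 − 9.81 = 11.89 kN/m³.
Effective vertical stress at 1.0 m: σ'_v = 21.1×0.4 + 11.89×0.600 = 15.57 kPa.
σ'_h = K_a σ'_v = 0.2421 × 15.57 = 3.771 kPa; u = γ_w × 0.600 = 5.886 kPa.
Total σ_h = 3.771 + 5.886 = 9.657 kPa.

9.66 kPa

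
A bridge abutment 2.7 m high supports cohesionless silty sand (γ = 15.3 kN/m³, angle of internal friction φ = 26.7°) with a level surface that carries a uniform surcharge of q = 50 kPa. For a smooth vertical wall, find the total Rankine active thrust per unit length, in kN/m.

K_a = tan²(45° − φ/2) = 0.3800.
Soil triangle: ½ K_a γ H² = 0.5×0.3800×15.3×2.7² = 21.19 kN/m.
Surcharge rectangle: K_a q H = 0.3800×50×2.7 = 51.29 kN/m.
Total = 21.19 + 51.29 = 72.48 kN/m.

72.5 kN/m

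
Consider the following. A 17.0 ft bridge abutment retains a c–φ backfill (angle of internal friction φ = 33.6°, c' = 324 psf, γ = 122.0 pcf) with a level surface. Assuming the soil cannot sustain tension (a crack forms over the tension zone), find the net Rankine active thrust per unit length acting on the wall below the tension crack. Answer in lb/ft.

K_a = 0.2875; √K_a = 0.5362.
Tension-crack depth z_c = 2c/(γ√K_a) = 2×324/(122.0×0.5362) = 9.906 ft.
σ_a at base = K_a γ H − 2c√K_a = 0.2875×122.0×17.0 − 2×324×0.5362 = 248.8 psf.
P_a = ½ × 248.8 × (H − z_c) = 0.5×248.8×7.094 = 882.6 lb/ft.

883 lb/ft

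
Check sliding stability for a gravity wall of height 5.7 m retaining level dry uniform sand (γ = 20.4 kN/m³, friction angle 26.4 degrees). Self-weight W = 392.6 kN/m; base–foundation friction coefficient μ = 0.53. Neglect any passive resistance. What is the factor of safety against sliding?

1.63

K_a = tan²(45° − 26.4°/2) = 0.3844.
P_a = ½K_aγH² = 0.5×0.3844×20.4×5.7² = 127.4 kN/m, acting at H/3 = 1.900 m above the base.
FS_sliding = μW / P_a = 0.53×392.6 / 127.4 = 1.633.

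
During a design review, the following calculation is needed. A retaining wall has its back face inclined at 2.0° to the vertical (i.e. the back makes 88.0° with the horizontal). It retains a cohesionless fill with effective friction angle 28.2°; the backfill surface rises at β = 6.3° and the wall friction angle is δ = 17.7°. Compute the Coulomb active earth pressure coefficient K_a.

K_a = sin²(α+φ) / [sin²α · sin(α−δ) · (1 + √{sin(φ+δ)sin(φ−β) / (sin(α−δ)sin(α+β))})²].
With α = 88.0°, φ = 28.2°, δ = 17.7°, β = 6.3°: K_a = 0.3638.

0.364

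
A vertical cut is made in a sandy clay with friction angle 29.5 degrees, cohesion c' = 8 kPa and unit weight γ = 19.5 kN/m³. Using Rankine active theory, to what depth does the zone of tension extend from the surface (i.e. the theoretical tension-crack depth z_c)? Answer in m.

K_a = tan²(45° − 29.5°/2) = 0.3401; √K_a = 0.5832.
The active pressure is zero where K_a γ z = 2c√K_a, so z_c = 2c/(γ√K_a) = 2×8/(19.5×0.5832) = 1.407 m.

1.41 m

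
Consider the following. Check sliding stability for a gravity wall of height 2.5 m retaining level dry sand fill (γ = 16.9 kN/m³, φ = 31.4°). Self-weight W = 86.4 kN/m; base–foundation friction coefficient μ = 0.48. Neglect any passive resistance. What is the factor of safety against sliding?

K_a = tan²(45° − 31.4°/2) = 0.3149.
P_a = ½K_aγH² = 0.5×0.3149×16.9×2.5² = 16.63 kN/m, acting at H/3 = 0.8333 m above the base.
FS_sliding = μW / P_a = 0.48×86.4 / 16.63 = 2.494.

2.49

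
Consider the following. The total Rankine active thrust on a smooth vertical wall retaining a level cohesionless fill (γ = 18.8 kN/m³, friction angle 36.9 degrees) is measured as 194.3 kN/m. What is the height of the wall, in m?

9.10 m

K_a = 0.2497. P_a = ½ K_a γ H² ⇒ H = √(2P_a/(K_a γ)).
H = √(2×194.3/(0.2497×18.8)) = 9.099 m.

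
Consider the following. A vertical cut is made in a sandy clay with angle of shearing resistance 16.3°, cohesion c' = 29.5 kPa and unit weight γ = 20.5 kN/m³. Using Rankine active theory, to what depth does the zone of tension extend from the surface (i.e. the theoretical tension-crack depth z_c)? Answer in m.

3.84 m

K_a = tan²(45° − 16.3°/2) = 0.5617; √K_a = 0.7495.
The active pressure is zero where K_a γ z = 2c√K_a, so z_c = 2c/(γ√K_a) = 2×29.5/(20.5×0.7495) = 3.840 m.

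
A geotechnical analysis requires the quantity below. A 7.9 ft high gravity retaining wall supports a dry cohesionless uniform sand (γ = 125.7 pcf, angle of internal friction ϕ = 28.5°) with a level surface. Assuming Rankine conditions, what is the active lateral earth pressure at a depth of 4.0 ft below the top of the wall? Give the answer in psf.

178 psf

K_a = (1 − sin φ)/(1 + sin φ) = 0.3540.
σ_h = K_a γ z = 0.3540 × 125.7 × 4.0 = 178.0 psf.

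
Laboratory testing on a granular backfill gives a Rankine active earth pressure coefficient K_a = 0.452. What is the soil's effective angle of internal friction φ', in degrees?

22.2°

K_a = tan²(45° − φ/2) ⇒ 45° − φ/2 = arctan(√0.452) = 33.91°.
φ = 2(45° − 33.91°) = 22.17°.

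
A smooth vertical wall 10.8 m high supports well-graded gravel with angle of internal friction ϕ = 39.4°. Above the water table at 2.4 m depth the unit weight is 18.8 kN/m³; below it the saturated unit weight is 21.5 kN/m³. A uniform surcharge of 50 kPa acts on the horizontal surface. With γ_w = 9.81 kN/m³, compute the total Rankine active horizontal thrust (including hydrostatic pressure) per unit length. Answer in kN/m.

656 kN/m

K_a = tan²(45° − φ/2) = 0.2234.
γ' = 21.5 − 9.81 = 11.69 kN/m³. h₂ = H − d_w = 8.4 m.
σ'_h: at surface K_a·q = 11.17; at WT K_a(q+γd_w) = 21.25; at base K_a(q+γd_w+γ'h₂) = 43.20 kPa.
P₁ = ½(11.17+21.25)×2.4 = 38.91; P₂ = ½(21.25+43.20)×8.4 = 270.7; P_w = ½γ_w h₂² = 346.1.
Total = 38.91+270.7+346.1 = 655.7 kN/m.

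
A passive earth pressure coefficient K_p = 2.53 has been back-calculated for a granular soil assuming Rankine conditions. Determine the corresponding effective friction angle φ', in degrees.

25.7°

K_p = (1+sin φ)/(1−sin φ) ⇒ sin φ = (K_p − 1)/(K_p + 1) = 0.4334.
φ = arcsin(0.4334) = 25.69°.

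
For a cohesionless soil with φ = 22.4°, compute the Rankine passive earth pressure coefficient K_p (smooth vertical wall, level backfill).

K_p = (1 + sin φ)/(1 − sin φ) = tan²(45° + 22.4°/2) = 2.231.

2.23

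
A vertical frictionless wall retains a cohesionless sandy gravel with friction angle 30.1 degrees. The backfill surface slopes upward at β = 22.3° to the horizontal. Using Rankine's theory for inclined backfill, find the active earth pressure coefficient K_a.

0.441

K_a = cos β · (cos β − √(cos²β − cos²φ)) / (cos β + √(cos²β − cos²φ)).
cos β = 0.9252, cos φ = 0.8652, √(cos²β − cos²φ) = 0.3279.
K_a = 0.9252 × (0.9252 − 0.3279)/(0.9252 + 0.3279) = 0.4410.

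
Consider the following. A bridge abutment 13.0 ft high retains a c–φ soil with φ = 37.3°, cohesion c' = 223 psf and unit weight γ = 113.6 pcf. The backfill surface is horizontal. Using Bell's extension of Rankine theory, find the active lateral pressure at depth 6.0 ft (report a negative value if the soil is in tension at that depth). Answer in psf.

K_a = (1 − sin φ)/(1 + sin φ) = 0.2453.
σ_a = K_a γ z − 2c√K_a = 0.2453×113.6×6.0 − 2×223×0.4953 = -53.69 psf.

-53.7 psf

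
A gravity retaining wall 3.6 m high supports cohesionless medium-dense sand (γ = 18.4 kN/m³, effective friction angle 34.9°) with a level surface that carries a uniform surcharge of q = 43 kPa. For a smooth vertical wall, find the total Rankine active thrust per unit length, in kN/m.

74.6 kN/m

K_a = tan²(45° − φ/2) = 0.2721.
Soil triangle: ½ K_a γ H² = 0.5×0.2721×18.4×3.6² = 32.45 kN/m.
Surcharge rectangle: K_a q H = 0.2721×43×3.6 = 42.13 kN/m.
Total = 32.45 + 42.13 = 74.58 kN/m.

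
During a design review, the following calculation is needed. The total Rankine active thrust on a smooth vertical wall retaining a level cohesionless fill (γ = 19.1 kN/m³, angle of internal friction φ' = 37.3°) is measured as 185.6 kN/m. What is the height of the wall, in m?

K_a = 0.2453. P_a = ½ K_a γ H² ⇒ H = √(2P_a/(K_a γ)).
H = √(2×185.6/(0.2453×19.1)) = 8.900 m.

8.90 m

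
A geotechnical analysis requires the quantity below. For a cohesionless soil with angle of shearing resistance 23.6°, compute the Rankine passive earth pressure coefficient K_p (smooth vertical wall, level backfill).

K_p = (1 + sin φ)/(1 − sin φ) = tan²(45° + 23.6°/2) = 2.335.

2.34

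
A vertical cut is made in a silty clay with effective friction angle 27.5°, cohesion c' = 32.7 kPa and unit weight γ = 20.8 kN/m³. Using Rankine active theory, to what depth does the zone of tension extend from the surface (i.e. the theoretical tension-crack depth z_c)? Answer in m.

K_a = tan²(45° − 27.5°/2) = 0.3682; √K_a = 0.6068.
The active pressure is zero where K_a γ z = 2c√K_a, so z_c = 2c/(γ√K_a) = 2×32.7/(20.8×0.6068) = 5.182 m.

5.18 m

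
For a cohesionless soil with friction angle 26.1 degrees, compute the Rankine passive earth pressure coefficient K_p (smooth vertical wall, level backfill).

2.57

K_p = (1 + sin φ)/(1 − sin φ) = tan²(45° + 26.1°/2) = 2.571.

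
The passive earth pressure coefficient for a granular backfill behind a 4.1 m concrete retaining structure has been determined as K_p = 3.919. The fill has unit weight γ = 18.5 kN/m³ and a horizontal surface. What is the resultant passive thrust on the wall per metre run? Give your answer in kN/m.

609 kN/m

P = ½ K_p γ H² = 0.5 × 3.919 × 18.5 × 4.1² = 609.4 kN/m.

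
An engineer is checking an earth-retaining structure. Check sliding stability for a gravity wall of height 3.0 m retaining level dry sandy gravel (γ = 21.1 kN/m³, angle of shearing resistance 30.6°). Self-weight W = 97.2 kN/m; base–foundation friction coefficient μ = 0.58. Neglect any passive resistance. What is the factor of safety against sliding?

K_a = tan²(45° − 30.6°/2) = 0.3253.
P_a = ½K_aγH² = 0.5×0.3253×21.1×3.0² = 30.89 kN/m, acting at H/3 = 1.000 m above the base.
FS_sliding = μW / P_a = 0.58×97.2 / 30.89 = 1.825.

1.82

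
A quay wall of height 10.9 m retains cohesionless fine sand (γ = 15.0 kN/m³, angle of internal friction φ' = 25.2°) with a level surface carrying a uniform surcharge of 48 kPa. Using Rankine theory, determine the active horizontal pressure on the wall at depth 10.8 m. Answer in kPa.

K_a = (1 − sin φ)/(1 + sin φ) = 0.4027.
σ_v = γz + q = 15.0 × 10.8 + 48 = 210.0 kPa.
σ_h = K_a σ_v = 0.4027 × 210.0 = 84.58 kPa.

84.6 kPa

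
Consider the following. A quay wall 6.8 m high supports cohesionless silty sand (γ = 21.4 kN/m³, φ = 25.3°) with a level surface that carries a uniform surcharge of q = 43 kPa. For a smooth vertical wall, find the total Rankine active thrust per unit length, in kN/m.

316 kN/m

K_a = tan²(45° − φ/2) = 0.4012.
Soil triangle: ½ K_a γ H² = 0.5×0.4012×21.4×6.8² = 198.5 kN/m.
Surcharge rectangle: K_a q H = 0.4012×43×6.8 = 117.3 kN/m.
Total = 198.5 + 117.3 = 315.8 kN/m.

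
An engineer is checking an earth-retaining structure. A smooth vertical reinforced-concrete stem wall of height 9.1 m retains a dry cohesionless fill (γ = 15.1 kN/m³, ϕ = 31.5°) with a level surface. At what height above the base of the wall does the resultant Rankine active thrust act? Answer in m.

K_a = 0.3136.
The pressure distribution is triangular, so the resultant acts at H/3 above the base = 9.1/3 = 3.033 m.

3.03 m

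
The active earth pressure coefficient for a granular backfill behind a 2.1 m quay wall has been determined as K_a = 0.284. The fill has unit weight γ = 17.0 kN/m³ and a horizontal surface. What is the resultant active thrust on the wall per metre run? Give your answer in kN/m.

10.6 kN/m

P = ½ K_a γ H² = 0.5 × 0.284 × 17.0 × 2.1² = 10.65 kN/m.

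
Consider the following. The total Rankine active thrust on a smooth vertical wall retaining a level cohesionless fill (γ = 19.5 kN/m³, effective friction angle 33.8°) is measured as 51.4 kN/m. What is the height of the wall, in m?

4.30 m

K_a = 0.2851. P_a = ½ K_a γ H² ⇒ H = √(2P_a/(K_a γ)).
H = √(2×51.4/(0.2851×19.5)) = 4.300 m.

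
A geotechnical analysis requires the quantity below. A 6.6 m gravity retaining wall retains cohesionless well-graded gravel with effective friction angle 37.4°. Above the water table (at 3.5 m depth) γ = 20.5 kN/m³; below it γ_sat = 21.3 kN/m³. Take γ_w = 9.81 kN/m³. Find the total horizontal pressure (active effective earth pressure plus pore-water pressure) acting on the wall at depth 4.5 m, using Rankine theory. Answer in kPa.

K_a = (1 − sin φ)/(1 + sin φ) = 0.2443.
γ' = 21.3 − 9.81 = 11.49 kN/m³.
Effective vertical stress at 4.5 m: σ'_v = 20.5×3.5 + 11.49×1.00 = 83.24 kPa.
σ'_h = K_a σ'_v = 0.2443 × 83.24 = 20.33 kPa; u = γ_w × 1.00 = 9.810 kPa.
Total σ_h = 20.33 + 9.810 = 30.14 kPa.

30.1 kPa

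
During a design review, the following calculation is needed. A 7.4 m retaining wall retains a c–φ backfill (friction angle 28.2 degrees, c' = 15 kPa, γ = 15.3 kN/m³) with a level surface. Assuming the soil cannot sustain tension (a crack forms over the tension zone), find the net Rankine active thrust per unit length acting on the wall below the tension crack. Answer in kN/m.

46.6 kN/m

K_a = 0.3582; √K_a = 0.5985.
Tension-crack depth z_c = 2c/(γ√K_a) = 2×15/(15.3×0.5985) = 3.276 m.
σ_a at base = K_a γ H − 2c√K_a = 0.3582×15.3×7.4 − 2×15×0.5985 = 22.60 kPa.
P_a = ½ × 22.60 × (H − z_c) = 0.5×22.60×4.124 = 46.60 kN/m.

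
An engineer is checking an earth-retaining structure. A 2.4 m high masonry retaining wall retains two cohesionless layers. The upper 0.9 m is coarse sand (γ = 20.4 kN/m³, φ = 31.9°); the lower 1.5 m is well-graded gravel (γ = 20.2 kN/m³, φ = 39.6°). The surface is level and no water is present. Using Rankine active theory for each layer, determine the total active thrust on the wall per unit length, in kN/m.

13.7 kN/m

K_a1 = tan²(45°−31.9°/2) = 0.3085; K_a2 = tan²(45°−39.6°/2) = 0.2214.
Layer 1: σ at base = K_a1 γ₁ h₁ = 5.665 kPa; P₁ = ½×5.665×0.9 = 2.549.
Layer 2: σ_v at top = γ₁h₁ = 18.36; σ_h top = K_a2×18.36 = 4.065; σ_h base = K_a2×(18.36+20.2×1.5) = 10.77.
P₂ = ½(4.065+10.77)×1.5 = 11.13. Total P_a = 2.549+11.13 = 13.68 kN/m.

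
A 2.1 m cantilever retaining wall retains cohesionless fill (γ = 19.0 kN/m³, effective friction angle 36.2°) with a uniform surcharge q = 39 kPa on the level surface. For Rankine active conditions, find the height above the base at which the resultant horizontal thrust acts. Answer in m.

K_a = 0.2574.
Triangular part P₁ = ½K_aγH² = 10.78 at H/3 = 0.7000 m; rectangular part P₂ = K_a q H = 21.08 at H/2 = 1.050 m.
ȳ = (P₁·0.7000 + P₂·1.050)/(P₁+P₂) = 0.9316 m.

0.932 m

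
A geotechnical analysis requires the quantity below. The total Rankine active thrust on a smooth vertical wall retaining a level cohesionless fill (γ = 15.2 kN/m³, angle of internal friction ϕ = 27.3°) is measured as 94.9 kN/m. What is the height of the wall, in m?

5.80 m

K_a = 0.3711. P_a = ½ K_a γ H² ⇒ H = √(2P_a/(K_a γ)).
H = √(2×94.9/(0.3711×15.2)) = 5.800 m.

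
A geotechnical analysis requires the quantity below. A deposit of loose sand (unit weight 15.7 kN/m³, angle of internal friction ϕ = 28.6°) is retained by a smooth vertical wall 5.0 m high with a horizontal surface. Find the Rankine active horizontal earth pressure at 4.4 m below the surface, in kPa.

24.4 kPa

K_a = (1 − sin φ)/(1 + sin φ) = 0.3525.
σ_h = K_a γ z = 0.3525 × 15.7 × 4.4 = 24.35 kPa.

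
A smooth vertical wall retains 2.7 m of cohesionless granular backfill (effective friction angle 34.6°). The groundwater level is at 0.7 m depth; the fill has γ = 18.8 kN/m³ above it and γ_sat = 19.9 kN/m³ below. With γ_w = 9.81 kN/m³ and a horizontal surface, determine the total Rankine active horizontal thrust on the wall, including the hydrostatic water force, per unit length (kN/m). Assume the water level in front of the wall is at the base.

K_a = tan²(45° − φ/2) = 0.2756.
γ' = 19.9 − 9.81 = 10.09 kN/m³. Depth below WT = 2.0 m.
σ'_h at WT = K_a γ d_w = 3.627 kPa; at base = 3.627 + K_a γ' × 2.0 = 9.190 kPa.
P₁ (0–0.7 m) = ½×3.627×0.7 = 1.270. P₂ (0.7–2.7 m) = ½(3.627+9.190)×2.0 = 12.82.
P_w = ½ γ_w h₂² = 0.5×9.81×2.0² = 19.62. Total = 1.270+12.82+19.62 = 33.71 kN/m.

33.7 kN/m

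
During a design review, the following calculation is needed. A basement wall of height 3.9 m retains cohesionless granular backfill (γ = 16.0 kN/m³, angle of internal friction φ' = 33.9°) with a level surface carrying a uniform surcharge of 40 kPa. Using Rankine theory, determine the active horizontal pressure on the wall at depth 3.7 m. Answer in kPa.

K_a = (1 − sin φ)/(1 + sin φ) = 0.2839.
σ_v = γz + q = 16.0 × 3.7 + 40 = 99.20 kPa.
σ_h = K_a σ_v = 0.2839 × 99.20 = 28.16 kPa.

28.2 kPa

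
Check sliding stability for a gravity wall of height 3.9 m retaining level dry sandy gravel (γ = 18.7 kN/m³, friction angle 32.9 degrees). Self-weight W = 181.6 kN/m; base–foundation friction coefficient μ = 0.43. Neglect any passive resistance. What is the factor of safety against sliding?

K_a = tan²(45° − 32.9°/2) = 0.2960.
P_a = ½K_aγH² = 0.5×0.2960×18.7×3.9² = 42.10 kN/m, acting at H/3 = 1.300 m above the base.
FS_sliding = μW / P_a = 0.43×181.6 / 42.10 = 1.855.

1.85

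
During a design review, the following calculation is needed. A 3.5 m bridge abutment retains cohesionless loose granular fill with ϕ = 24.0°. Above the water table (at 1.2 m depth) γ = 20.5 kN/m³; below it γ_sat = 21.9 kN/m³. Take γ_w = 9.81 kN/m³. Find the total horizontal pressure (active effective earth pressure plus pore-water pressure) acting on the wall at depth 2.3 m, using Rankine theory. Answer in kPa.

K_a = (1 − sin φ)/(1 + sin φ) = 0.4217.
γ' = 21.9 − 9.81 = 12.09 kN/m³.
Effective vertical stress at 2.3 m: σ'_v = 20.5×1.2 + 12.09×1.10 = 37.90 kPa.
σ'_h = K_a σ'_v = 0.4217 × 37.90 = 15.98 kPa; u = γ_w × 1.10 = 10.79 kPa.
Total σ_h = 15.98 + 10.79 = 26.77 kPa.

26.8 kPa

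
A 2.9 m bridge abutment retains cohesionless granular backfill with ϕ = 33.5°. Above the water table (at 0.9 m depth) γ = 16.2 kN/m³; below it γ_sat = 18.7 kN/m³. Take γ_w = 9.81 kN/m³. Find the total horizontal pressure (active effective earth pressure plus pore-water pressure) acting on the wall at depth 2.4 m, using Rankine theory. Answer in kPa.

K_a = (1 − sin φ)/(1 + sin φ) = 0.2887.
γ' = 18.7 − 9.81 = 8.890 kN/m³.
Effective vertical stress at 2.4 m: σ'_v = 16.2×0.9 + 8.890×1.50 = 27.91 kPa.
σ'_h = K_a σ'_v = 0.2887 × 27.91 = 8.059 kPa; u = γ_w × 1.50 = 14.71 kPa.
Total σ_h = 8.059 + 14.71 = 22.77 kPa.

22.8 kPa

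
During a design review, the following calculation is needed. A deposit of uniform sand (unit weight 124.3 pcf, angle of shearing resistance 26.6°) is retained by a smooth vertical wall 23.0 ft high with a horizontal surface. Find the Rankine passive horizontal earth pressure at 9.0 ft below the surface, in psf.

2930 psf

K_p = (1 + sin φ)/(1 − sin φ) = 2.622.
σ_h = K_p γ z = 2.622 × 124.3 × 9.0 = 2933 psf.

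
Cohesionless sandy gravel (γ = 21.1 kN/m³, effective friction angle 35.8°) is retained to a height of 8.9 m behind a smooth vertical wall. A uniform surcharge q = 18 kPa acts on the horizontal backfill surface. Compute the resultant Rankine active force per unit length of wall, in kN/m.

K_a = tan²(45° − φ/2) = 0.2619.
Soil triangle: ½ K_a γ H² = 0.5×0.2619×21.1×8.9² = 218.8 kN/m.
Surcharge rectangle: K_a q H = 0.2619×18×8.9 = 41.95 kN/m.
Total = 218.8 + 41.95 = 260.8 kN/m.

261 kN/m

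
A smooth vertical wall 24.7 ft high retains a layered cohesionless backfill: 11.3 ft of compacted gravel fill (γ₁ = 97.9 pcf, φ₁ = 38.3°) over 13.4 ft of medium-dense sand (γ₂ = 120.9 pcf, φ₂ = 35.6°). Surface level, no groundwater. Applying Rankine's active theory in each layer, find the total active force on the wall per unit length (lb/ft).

K_a1 = tan²(45°−38.3°/2) = 0.2347; K_a2 = tan²(45°−35.6°/2) = 0.2641.
Layer 1: σ at base = K_a1 γ₁ h₁ = 259.7 psf; P₁ = ½×259.7×11.3 = 1467.
Layer 2: σ_v at top = γ₁h₁ = 1106; σ_h top = K_a2×1106 = 292.2; σ_h base = K_a2×(1106+120.9×13.4) = 720.1.
P₂ = ½(292.2+720.1)×13.4 = 6782. Total P_a = 1467+6782 = 8249 lb/ft.

8250 lb/ft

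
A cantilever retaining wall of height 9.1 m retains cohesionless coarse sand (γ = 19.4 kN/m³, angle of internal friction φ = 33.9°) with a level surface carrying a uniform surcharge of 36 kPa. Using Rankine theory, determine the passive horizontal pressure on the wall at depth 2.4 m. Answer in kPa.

K_p = (1 + sin φ)/(1 − sin φ) = 3.522.
σ_v = γz + q = 19.4 × 2.4 + 36 = 82.56 kPa.
σ_h = K_p σ_v = 3.522 × 82.56 = 290.8 kPa.

291 kPa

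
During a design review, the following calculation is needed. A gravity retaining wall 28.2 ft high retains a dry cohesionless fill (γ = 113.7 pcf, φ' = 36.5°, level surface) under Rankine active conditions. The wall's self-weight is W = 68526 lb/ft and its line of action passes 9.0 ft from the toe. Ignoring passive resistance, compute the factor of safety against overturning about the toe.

K_a = tan²(45° − 36.5°/2) = 0.2541.
P_a = ½K_aγH² = 0.5×0.2541×113.7×28.2² = 11490 lb/ft, acting at H/3 = 9.400 ft above the base.
Overturning moment M_o = P_a × H/3 = 11490 × 9.400 = 108000.
Resisting moment M_r = W × 9.0 = 68526 × 9.0 = 616700.
FS_overturning = M_r/M_o = 616700/108000 = 5.712.

5.71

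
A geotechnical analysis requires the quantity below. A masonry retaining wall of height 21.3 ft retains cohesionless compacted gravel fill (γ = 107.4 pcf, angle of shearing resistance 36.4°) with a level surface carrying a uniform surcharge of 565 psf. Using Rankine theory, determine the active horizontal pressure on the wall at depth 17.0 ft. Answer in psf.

K_a = (1 − sin φ)/(1 + sin φ) = 0.2552.
σ_v = γz + q = 107.4 × 17.0 + 565 = 2391 psf.
σ_h = K_a σ_v = 0.2552 × 2391 = 610.0 psf.

610 psf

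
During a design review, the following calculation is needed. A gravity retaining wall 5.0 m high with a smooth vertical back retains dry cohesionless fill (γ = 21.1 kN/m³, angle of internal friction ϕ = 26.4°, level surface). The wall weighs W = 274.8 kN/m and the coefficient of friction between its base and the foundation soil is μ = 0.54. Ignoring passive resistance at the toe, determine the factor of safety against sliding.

1.46

K_a = tan²(45° − 26.4°/2) = 0.3844.
P_a = ½K_aγH² = 0.5×0.3844×21.1×5.0² = 101.4 kN/m, acting at H/3 = 1.667 m above the base.
FS_sliding = μW / P_a = 0.54×274.8 / 101.4 = 1.464.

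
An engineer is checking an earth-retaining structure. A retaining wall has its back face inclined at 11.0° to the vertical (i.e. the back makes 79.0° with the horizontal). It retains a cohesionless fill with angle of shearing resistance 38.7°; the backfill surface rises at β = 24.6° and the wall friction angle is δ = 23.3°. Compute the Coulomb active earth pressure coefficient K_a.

K_a = sin²(α+φ) / [sin²α · sin(α−δ) · (1 + √{sin(φ+δ)sin(φ−β) / (sin(α−δ)sin(α+β))})²].
With α = 79.0°, φ = 38.7°, δ = 23.3°, β = 24.6°: K_a = 0.4276.

0.428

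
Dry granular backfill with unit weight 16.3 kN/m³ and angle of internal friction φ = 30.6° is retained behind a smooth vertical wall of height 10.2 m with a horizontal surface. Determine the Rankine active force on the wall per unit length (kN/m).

K_a = tan²(45° − φ/2) = 0.3253.
P_a = ½ K_a γ H² = 0.5 × 0.3253 × 16.3 × 10.2² = 275.9 kN/m.

276 kN/m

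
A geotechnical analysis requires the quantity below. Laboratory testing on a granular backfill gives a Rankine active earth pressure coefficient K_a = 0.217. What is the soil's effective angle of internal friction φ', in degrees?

40.0°

K_a = tan²(45° − φ/2) ⇒ 45° − φ/2 = arctan(√0.217) = 24.98°.
φ = 2(45° − 24.98°) = 40.04°.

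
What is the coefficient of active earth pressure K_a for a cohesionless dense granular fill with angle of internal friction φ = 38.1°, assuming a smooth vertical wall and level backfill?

K_a = tan²(45° − φ/2) = tan²(25.95°) = 0.2368.

0.237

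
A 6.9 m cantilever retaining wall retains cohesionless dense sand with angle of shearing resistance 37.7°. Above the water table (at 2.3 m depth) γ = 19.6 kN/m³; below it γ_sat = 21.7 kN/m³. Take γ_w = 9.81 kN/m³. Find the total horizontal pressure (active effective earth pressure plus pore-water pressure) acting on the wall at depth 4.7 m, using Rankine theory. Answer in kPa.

K_a = (1 − sin φ)/(1 + sin φ) = 0.2411.
γ' = 21.7 − 9.81 = 11.89 kN/m³.
Effective vertical stress at 4.7 m: σ'_v = 19.6×2.3 + 11.89×2.40 = 73.62 kPa.
σ'_h = K_a σ'_v = 0.2411 × 73.62 = 17.75 kPa; u = γ_w × 2.40 = 23.54 kPa.
Total σ_h = 17.75 + 23.54 = 41.29 kPa.

41.3 kPa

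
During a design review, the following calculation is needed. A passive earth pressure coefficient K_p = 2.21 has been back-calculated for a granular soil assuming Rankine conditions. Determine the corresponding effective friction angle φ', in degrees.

K_p = (1+sin φ)/(1−sin φ) ⇒ sin φ = (K_p − 1)/(K_p + 1) = 0.3769.
φ = arcsin(0.3769) = 22.14°.

22.1°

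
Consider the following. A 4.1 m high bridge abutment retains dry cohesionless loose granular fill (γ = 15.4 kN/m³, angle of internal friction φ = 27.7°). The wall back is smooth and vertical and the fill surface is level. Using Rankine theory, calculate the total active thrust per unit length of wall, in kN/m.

K_a = tan²(45° − φ/2) = 0.3653.
P_a = ½ K_a γ H² = 0.5 × 0.3653 × 15.4 × 4.1² = 47.29 kN/m.

47.3 kN/m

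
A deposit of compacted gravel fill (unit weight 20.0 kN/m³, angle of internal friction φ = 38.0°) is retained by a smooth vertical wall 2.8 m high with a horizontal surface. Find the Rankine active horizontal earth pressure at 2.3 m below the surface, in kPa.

10.9 kPa

K_a = (1 − sin φ)/(1 + sin φ) = 0.2379.
σ_h = K_a γ z = 0.2379 × 20.0 × 2.3 = 10.94 kPa.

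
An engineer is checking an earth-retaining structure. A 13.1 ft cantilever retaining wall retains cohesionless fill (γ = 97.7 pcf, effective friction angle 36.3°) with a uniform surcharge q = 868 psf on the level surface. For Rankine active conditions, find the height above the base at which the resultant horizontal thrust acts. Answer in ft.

K_a = 0.2563.
Triangular part P₁ = ½K_aγH² = 2148 at H/3 = 4.367 ft; rectangular part P₂ = K_a q H = 2914 at H/2 = 6.550 ft.
ȳ = (P₁·4.367 + P₂·6.550)/(P₁+P₂) = 5.623 ft.

5.62 ft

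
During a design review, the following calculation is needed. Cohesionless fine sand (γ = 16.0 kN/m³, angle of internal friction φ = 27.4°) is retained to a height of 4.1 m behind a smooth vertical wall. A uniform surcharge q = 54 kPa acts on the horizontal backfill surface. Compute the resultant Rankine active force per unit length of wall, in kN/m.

132 kN/m

K_a = tan²(45° − φ/2) = 0.3697.
Soil triangle: ½ K_a γ H² = 0.5×0.3697×16.0×4.1² = 49.71 kN/m.
Surcharge rectangle: K_a q H = 0.3697×54×4.1 = 81.85 kN/m.
Total = 49.71 + 81.85 = 131.6 kN/m.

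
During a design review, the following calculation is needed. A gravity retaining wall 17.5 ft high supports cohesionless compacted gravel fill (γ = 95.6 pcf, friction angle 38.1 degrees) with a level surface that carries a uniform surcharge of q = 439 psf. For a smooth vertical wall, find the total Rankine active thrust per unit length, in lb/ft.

5290 lb/ft

K_a = tan²(45° − φ/2) = 0.2368.
Soil triangle: ½ K_a γ H² = 0.5×0.2368×95.6×17.5² = 3467 lb/ft.
Surcharge rectangle: K_a q H = 0.2368×439×17.5 = 1819 lb/ft.
Total = 3467 + 1819 = 5286 lb/ft.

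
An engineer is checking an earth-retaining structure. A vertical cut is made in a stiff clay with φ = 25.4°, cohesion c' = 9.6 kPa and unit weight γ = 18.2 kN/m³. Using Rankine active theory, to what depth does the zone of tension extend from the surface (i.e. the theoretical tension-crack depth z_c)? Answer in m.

1.67 m

K_a = tan²(45° − 25.4°/2) = 0.3996; √K_a = 0.6322.
The active pressure is zero where K_a γ z = 2c√K_a, so z_c = 2c/(γ√K_a) = 2×9.6/(18.2×0.6322) = 1.669 m.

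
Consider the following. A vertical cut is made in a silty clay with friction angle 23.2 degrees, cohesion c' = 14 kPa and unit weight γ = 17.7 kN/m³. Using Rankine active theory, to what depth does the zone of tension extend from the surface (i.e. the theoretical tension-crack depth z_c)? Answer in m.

K_a = tan²(45° − 23.2°/2) = 0.4348; √K_a = 0.6594.
The active pressure is zero where K_a γ z = 2c√K_a, so z_c = 2c/(γ√K_a) = 2×14/(17.7×0.6594) = 2.399 m.

2.40 m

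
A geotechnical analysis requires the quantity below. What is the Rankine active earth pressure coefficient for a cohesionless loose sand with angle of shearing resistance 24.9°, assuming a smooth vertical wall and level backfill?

K_a = (1 − sin φ)/(1 + sin φ) = (1 − sin 24.9°)/(1 + sin 24.9°) = 0.4074.

0.407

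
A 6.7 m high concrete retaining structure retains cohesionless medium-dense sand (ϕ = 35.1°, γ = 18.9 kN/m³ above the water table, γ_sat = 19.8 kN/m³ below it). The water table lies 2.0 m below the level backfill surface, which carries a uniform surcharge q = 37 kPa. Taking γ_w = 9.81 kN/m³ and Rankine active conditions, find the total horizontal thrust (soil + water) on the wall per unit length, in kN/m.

K_a = tan²(45° − φ/2) = 0.2698.
γ' = 19.8 − 9.81 = 9.990 kN/m³. h₂ = H − d_w = 4.7 m.
σ'_h: at surface K_a·q = 9.984; at WT K_a(q+γd_w) = 20.18; at base K_a(q+γd_w+γ'h₂) = 32.85 kPa.
P₁ = ½(9.984+20.18)×2.0 = 30.17; P₂ = ½(20.18+32.85)×4.7 = 124.6; P_w = ½γ_w h₂² = 108.4.
Total = 30.17+124.6+108.4 = 263.2 kN/m.

263 kN/m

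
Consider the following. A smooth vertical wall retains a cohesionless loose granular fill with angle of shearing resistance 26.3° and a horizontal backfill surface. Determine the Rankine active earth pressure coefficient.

K_a = tan²(45° − φ/2) = tan²(31.85°) = 0.3859.

0.386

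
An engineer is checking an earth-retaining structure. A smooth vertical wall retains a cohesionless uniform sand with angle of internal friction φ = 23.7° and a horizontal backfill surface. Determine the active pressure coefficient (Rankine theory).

K_a = tan²(45° − φ/2) = tan²(33.15°) = 0.4266.

0.427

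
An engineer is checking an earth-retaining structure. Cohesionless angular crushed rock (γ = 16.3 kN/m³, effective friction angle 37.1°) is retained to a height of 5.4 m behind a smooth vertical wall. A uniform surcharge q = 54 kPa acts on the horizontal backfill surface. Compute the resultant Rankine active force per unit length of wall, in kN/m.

131 kN/m

K_a = tan²(45° − φ/2) = 0.2475.
Soil triangle: ½ K_a γ H² = 0.5×0.2475×16.3×5.4² = 58.82 kN/m.
Surcharge rectangle: K_a q H = 0.2475×54×5.4 = 72.17 kN/m.
Total = 58.82 + 72.17 = 131.0 kN/m.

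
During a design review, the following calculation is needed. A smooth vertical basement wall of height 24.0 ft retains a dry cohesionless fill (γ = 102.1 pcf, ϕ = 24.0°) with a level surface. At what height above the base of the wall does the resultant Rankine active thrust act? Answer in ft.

K_a = 0.4217.
The pressure distribution is triangular, so the resultant acts at H/3 above the base = 24.0/3 = 8.000 ft.

8.00 ft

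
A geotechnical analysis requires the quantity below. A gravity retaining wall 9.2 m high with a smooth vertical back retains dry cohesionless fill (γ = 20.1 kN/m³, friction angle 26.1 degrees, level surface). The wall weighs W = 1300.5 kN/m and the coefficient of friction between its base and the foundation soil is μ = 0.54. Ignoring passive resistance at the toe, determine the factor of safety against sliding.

K_a = tan²(45° − 26.1°/2) = 0.3889.
P_a = ½K_aγH² = 0.5×0.3889×20.1×9.2² = 330.9 kN/m, acting at H/3 = 3.067 m above the base.
FS_sliding = μW / P_a = 0.54×1300.5 / 330.9 = 2.123.

2.12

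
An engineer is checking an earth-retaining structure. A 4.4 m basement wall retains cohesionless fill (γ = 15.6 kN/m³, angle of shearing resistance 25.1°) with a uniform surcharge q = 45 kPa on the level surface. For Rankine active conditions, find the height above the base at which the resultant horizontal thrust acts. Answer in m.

1.88 m

K_a = 0.4043.
Triangular part P₁ = ½K_aγH² = 61.05 at H/3 = 1.467 m; rectangular part P₂ = K_a q H = 80.05 at H/2 = 2.200 m.
ȳ = (P₁·1.467 + P₂·2.200)/(P₁+P₂) = 1.883 m.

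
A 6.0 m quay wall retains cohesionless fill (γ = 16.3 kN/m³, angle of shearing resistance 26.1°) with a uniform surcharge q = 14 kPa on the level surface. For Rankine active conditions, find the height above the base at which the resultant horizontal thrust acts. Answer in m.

2.22 m

K_a = 0.3889.
Triangular part P₁ = ½K_aγH² = 114.1 at H/3 = 2.000 m; rectangular part P₂ = K_a q H = 32.67 at H/2 = 3.000 m.
ȳ = (P₁·2.000 + P₂·3.000)/(P₁+P₂) = 2.223 m.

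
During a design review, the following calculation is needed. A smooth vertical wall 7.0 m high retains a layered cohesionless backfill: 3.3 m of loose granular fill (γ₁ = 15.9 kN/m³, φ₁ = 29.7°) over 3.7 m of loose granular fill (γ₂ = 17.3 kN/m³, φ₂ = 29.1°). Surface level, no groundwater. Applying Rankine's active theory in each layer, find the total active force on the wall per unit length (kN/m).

K_a1 = tan²(45°−29.7°/2) = 0.3374; K_a2 = tan²(45°−29.1°/2) = 0.3456.
Layer 1: σ at base = K_a1 γ₁ h₁ = 17.70 kPa; P₁ = ½×17.70×3.3 = 29.21.
Layer 2: σ_v at top = γ₁h₁ = 52.47; σ_h top = K_a2×52.47 = 18.13; σ_h base = K_a2×(52.47+17.3×3.7) = 40.25.
P₂ = ½(18.13+40.25)×3.7 = 108.0. Total P_a = 29.21+108.0 = 137.2 kN/m.

137 kN/m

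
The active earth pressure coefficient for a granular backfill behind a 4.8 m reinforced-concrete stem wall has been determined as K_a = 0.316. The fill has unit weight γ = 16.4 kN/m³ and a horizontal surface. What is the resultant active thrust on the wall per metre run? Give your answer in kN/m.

P = ½ K_a γ H² = 0.5 × 0.316 × 16.4 × 4.8² = 59.70 kN/m.

59.7 kN/m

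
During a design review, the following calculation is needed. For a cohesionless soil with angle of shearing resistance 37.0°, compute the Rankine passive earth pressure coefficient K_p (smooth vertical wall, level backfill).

K_p = (1 + sin φ)/(1 − sin φ) = tan²(45° + 37.0°/2) = 4.023.

4.02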